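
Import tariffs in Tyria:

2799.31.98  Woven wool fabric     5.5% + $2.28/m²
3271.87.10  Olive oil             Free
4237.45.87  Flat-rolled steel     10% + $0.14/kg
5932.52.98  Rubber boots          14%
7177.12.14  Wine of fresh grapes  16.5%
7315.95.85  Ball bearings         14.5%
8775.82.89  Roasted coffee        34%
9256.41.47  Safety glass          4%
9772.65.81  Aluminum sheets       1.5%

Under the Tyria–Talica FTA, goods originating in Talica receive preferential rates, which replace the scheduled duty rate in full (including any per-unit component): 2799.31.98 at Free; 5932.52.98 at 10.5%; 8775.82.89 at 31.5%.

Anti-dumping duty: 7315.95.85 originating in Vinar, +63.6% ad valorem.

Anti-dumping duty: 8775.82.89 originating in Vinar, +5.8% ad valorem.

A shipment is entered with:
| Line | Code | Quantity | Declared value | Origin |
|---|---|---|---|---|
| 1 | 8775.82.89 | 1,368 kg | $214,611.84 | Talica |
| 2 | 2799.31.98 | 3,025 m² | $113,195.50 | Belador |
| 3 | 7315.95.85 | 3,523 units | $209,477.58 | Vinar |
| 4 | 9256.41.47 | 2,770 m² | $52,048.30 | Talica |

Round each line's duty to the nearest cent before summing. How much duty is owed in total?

$246,409.40

Line 1 (8775.82.89, Talica, 1,368 kg, $214,611.84):
Base rate for 8775.82.89 is 34%.
Origin Talica qualifies under the Tyria–Talica agreement and 8775.82.89 is covered: preferential rate 31.5% applies instead.
The additional-duty order on 8775.82.89 targets Vinar, not Talica; it does not apply.
Duty = $214,611.84 × 31.5% = $67,602.73.
Line 2 (2799.31.98, Belador, 3,025 m², $113,195.50):
Base rate for 2799.31.98 is 5.5% + $2.28/m².
2799.31.98 has an FTA preferential rate, but origin Belador is not Talica; base rate stands.
Duty = $113,195.50 × 5.5% + 3,025 × $2.28 = $13,122.75.
Line 3 (7315.95.85, Vinar, 3,523 units, $209,477.58):
Base rate for 7315.95.85 is 14.5%.
Additional duty on 7315.95.85 from Vinar: +63.6%. Applied ad valorem rate: 14.5% + 63.6% = 78.1%.
Duty = $209,477.58 × 78.1% = $163,601.99.
Line 4 (9256.41.47, Talica, 2,770 m², $52,048.30):
Base rate for 9256.41.47 is 4%.
Origin Talica is the FTA partner but 9256.41.47 is not on the preference list; base rate stands.
Duty = $52,048.30 × 4% = $2,081.93.
Total = $67,602.73 + $13,122.75 + $163,601.99 + $2,081.93 = $246,409.40.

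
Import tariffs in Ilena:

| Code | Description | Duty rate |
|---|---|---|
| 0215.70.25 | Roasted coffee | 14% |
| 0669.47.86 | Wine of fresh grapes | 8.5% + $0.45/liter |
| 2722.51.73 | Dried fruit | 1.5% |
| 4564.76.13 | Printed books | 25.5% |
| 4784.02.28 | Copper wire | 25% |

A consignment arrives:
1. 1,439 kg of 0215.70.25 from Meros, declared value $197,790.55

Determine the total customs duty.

$27,690.68

Line 1 (0215.70.25, Meros, 1,439 kg, $197,790.55):
Base rate for 0215.70.25 is 14%.
Duty = $197,790.55 × 14% = $27,690.68.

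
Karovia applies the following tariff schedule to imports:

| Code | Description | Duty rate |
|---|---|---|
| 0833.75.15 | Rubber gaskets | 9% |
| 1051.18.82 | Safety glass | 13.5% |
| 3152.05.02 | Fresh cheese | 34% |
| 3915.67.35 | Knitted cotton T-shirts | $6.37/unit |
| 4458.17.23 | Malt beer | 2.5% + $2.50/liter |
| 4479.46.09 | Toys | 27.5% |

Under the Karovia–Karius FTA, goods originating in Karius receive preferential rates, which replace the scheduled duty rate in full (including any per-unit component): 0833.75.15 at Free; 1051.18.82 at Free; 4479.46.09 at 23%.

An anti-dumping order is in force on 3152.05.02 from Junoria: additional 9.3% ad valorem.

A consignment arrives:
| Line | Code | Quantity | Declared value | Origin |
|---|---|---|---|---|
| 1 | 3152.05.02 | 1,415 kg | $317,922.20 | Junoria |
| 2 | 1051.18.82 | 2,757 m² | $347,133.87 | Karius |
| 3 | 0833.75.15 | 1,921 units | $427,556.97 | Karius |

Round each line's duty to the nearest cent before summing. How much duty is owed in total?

$137,660.31

Line 1 (3152.05.02, Junoria, 1,415 kg, $317,922.20):
Base rate for 3152.05.02 is 34%.
Additional duty on 3152.05.02 from Junoria: +9.3%. Applied ad valorem rate: 34% + 9.3% = 43.3%.
Duty = $317,922.20 × 43.3% = $137,660.31.
Line 2 (1051.18.82, Karius, 2,757 m², $347,133.87):
Base rate for 1051.18.82 is 13.5%.
Origin Karius qualifies under the Karovia–Karius agreement and 1051.18.82 is covered: preferential rate Free applies instead.
Duty = $347,133.87 × 0% = $0.00.
Line 3 (0833.75.15, Karius, 1,921 units, $427,556.97):
Base rate for 0833.75.15 is 9%.
Origin Karius qualifies under the Karovia–Karius agreement and 0833.75.15 is covered: preferential rate Free applies instead.
Duty = $427,556.97 × 0% = $0.00.
Total = $137,660.31 + $0.00 + $0.00 = $137,660.31.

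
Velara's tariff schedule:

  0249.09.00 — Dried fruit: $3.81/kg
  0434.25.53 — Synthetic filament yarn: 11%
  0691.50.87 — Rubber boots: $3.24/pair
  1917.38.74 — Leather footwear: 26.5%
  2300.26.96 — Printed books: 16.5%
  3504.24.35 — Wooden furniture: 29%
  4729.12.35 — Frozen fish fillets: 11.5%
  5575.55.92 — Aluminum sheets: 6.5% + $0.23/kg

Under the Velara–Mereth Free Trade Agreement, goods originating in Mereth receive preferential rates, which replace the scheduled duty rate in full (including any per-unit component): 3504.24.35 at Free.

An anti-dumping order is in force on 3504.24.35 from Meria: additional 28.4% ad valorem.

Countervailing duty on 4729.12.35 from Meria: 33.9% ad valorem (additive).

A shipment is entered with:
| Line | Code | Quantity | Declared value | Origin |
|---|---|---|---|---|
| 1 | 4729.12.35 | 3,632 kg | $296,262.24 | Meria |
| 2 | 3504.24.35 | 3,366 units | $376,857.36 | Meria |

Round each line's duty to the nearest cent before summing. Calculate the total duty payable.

$350,819.18

Line 1 (4729.12.35, Meria, 3,632 kg, $296,262.24):
Base rate for 4729.12.35 is 11.5%.
Additional duty on 4729.12.35 from Meria: +33.9%. Applied ad valorem rate: 11.5% + 33.9% = 45.4%.
Duty = $296,262.24 × 45.4% = $134,503.06.
Line 2 (3504.24.35, Meria, 3,366 units, $376,857.36):
Base rate for 3504.24.35 is 29%.
3504.24.35 has an FTA preferential rate, but origin Meria is not Mereth; base rate stands.
Additional duty on 3504.24.35 from Meria: +28.4%. Applied ad valorem rate: 29% + 28.4% = 57.4%.
Duty = $376,857.36 × 57.4% = $216,316.12.
Total = $134,503.06 + $216,316.12 = $350,819.18.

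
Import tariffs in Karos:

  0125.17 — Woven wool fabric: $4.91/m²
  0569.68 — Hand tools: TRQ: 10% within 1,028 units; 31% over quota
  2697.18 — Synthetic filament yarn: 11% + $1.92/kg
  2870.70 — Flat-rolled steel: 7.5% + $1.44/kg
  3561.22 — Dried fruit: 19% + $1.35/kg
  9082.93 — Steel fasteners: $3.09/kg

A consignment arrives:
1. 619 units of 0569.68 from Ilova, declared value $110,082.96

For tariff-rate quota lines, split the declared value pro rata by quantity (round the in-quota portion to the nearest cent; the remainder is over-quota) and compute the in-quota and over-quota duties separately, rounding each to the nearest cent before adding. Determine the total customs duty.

$11,008.30

Line 1 (0569.68, Ilova, 619 units, $110,082.96):
Code 0569.68 is under a tariff-rate quota (threshold 1,028 units). Quantity 619 units is within the quota, so the in-quota rate 10% applies to the full value.
Duty = $110,082.96 × 10% = $11,008.30.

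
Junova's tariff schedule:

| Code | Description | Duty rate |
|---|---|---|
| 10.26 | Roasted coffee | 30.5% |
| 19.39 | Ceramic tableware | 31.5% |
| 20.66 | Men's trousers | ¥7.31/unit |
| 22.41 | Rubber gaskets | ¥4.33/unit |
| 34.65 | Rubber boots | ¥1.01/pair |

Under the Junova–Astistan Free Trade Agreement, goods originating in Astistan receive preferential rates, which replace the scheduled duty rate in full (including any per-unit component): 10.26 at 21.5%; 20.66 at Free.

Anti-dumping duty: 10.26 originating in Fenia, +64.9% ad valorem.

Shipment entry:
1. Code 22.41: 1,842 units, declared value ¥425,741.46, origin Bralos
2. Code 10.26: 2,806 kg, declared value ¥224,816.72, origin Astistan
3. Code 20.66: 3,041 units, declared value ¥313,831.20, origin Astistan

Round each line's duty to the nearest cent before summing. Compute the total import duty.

Line 1 (22.41, Bralos, 1,842 units, ¥425,741.46):
Base rate for 22.41 is ¥4.33/unit.
Duty = 1,842 × ¥4.33 = ¥7,975.86.
Line 2 (10.26, Astistan, 2,806 kg, ¥224,816.72):
Base rate for 10.26 is 30.5%.
Origin Astistan qualifies under the Junova–Astistan agreement and 10.26 is covered: preferential rate 21.5% applies instead.
The additional-duty order on 10.26 targets Fenia, not Astistan; it does not apply.
Duty = ¥224,816.72 × 21.5% = ¥48,335.59.
Line 3 (20.66, Astistan, 3,041 units, ¥313,831.20):
Base rate for 20.66 is ¥7.31/unit.
Origin Astistan qualifies under the Junova–Astistan agreement and 20.66 is covered: preferential rate Free applies instead.
Duty = ¥313,831.20 × 0% = ¥0.00.
Total = ¥7,975.86 + ¥48,335.59 + ¥0.00 = ¥56,311.45.

¥56,311.45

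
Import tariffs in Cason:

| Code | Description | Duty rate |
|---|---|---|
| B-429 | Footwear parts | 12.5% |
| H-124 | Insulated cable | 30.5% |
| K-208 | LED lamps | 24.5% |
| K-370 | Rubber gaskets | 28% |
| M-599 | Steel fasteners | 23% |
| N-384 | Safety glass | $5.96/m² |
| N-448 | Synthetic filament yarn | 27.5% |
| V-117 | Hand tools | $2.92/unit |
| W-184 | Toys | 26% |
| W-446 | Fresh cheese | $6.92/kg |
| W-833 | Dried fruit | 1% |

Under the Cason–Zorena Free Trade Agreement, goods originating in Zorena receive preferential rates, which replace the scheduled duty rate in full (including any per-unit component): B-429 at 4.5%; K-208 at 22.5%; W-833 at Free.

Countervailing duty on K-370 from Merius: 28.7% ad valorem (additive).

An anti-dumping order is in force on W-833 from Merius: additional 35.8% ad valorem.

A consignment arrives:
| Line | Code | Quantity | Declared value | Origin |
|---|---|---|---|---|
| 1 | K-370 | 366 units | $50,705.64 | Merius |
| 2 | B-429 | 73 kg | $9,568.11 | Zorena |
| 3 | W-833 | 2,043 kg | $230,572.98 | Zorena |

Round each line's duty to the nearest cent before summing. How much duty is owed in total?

Line 1 (K-370, Merius, 366 units, $50,705.64):
Base rate for K-370 is 28%.
Additional duty on K-370 from Merius: +28.7%. Applied ad valorem rate: 28% + 28.7% = 56.7%.
Duty = $50,705.64 × 56.7% = $28,750.10.
Line 2 (B-429, Zorena, 73 kg, $9,568.11):
Base rate for B-429 is 12.5%.
Origin Zorena qualifies under the Cason–Zorena agreement and B-429 is covered: preferential rate 4.5% applies instead.
Duty = $9,568.11 × 4.5% = $430.56.
Line 3 (W-833, Zorena, 2,043 kg, $230,572.98):
Base rate for W-833 is 1%.
Origin Zorena qualifies under the Cason–Zorena agreement and W-833 is covered: preferential rate Free applies instead.
The additional-duty order on W-833 targets Merius, not Zorena; it does not apply.
Duty = $230,572.98 × 0% = $0.00.
Total = $28,750.10 + $430.56 + $0.00 = $29,180.66.

$29,180.66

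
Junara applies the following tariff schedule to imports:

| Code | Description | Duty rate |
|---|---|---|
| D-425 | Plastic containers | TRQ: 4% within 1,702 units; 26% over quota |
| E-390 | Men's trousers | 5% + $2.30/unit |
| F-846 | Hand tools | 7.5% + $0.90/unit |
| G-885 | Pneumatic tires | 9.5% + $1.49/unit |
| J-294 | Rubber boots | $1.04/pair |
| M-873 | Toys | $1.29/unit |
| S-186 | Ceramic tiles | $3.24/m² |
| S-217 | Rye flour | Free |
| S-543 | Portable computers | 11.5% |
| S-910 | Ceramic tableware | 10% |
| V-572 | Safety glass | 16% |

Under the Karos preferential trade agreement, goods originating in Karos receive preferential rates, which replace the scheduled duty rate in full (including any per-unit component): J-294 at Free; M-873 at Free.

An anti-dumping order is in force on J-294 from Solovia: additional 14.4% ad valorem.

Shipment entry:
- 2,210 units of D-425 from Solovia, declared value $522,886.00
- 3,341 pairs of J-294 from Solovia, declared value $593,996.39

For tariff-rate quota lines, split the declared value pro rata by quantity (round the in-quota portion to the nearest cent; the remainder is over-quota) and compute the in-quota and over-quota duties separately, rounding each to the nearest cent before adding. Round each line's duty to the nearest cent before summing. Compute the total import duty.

Line 1 (D-425, Solovia, 2,210 units, $522,886.00):
Code D-425 is under a tariff-rate quota (threshold 1,702 units). In-quota: 1,702 units at 4%; over-quota: 508 units at 26%.
Pro-rata value split: in-quota = $522,886.00 × 1,702/2,210 = $402,693.20; over-quota = $522,886.00 − $402,693.20 = $120,192.80.
In-quota duty = $402,693.20 × 4% = $16,107.73. Over-quota duty = $120,192.80 × 26% = $31,250.13.
Line duty = $16,107.73 + $31,250.13 = $47,357.86.
Line 2 (J-294, Solovia, 3,341 pairs, $593,996.39):
Base rate for J-294 is $1.04/pair.
J-294 has an FTA preferential rate, but origin Solovia is not Karos; base rate stands.
Additional duty on J-294 from Solovia: +14.4% ad valorem. Applied ad valorem rate = 14.4%.
Duty = $593,996.39 × 14.4% + 3,341 × $1.04 = $89,010.12.
Total = $47,357.86 + $89,010.12 = $136,367.98.

$136,367.98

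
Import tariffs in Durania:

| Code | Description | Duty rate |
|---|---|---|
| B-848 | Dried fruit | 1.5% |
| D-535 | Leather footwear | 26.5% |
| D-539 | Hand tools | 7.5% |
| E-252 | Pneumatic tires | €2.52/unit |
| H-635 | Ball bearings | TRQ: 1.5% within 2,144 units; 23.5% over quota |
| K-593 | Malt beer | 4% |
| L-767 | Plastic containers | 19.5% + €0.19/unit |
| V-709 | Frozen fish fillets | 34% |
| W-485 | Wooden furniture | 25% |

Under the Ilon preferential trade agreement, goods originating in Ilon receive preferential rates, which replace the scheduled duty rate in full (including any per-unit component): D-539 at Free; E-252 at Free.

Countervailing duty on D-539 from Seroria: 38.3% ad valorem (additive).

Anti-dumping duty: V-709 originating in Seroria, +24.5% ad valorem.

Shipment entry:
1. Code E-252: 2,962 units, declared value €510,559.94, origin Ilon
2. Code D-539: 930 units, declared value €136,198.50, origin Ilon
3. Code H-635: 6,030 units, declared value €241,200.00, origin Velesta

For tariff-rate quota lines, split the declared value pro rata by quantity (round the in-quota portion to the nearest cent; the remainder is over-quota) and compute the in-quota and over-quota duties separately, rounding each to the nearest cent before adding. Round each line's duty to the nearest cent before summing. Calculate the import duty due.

€37,814.80

Line 1 (E-252, Ilon, 2,962 units, €510,559.94):
Base rate for E-252 is €2.52/unit.
Origin Ilon qualifies under the Durania–Ilon agreement and E-252 is covered: preferential rate Free applies instead.
Duty = €510,559.94 × 0% = €0.00.
Line 2 (D-539, Ilon, 930 units, €136,198.50):
Base rate for D-539 is 7.5%.
Origin Ilon qualifies under the Durania–Ilon agreement and D-539 is covered: preferential rate Free applies instead.
The additional-duty order on D-539 targets Seroria, not Ilon; it does not apply.
Duty = €136,198.50 × 0% = €0.00.
Line 3 (H-635, Velesta, 6,030 units, €241,200.00):
Code H-635 is under a tariff-rate quota (threshold 2,144 units). In-quota: 2,144 units at 1.5%; over-quota: 3,886 units at 23.5%.
Pro-rata value split: in-quota = €241,200.00 × 2,144/6,030 = €85,760.00; over-quota = €241,200.00 − €85,760.00 = €155,440.00.
In-quota duty = €85,760.00 × 1.5% = €1,286.40. Over-quota duty = €155,440.00 × 23.5% = €36,528.40.
Line duty = €1,286.40 + €36,528.40 = €37,814.80.
Total = €0.00 + €0.00 + €37,814.80 = €37,814.80.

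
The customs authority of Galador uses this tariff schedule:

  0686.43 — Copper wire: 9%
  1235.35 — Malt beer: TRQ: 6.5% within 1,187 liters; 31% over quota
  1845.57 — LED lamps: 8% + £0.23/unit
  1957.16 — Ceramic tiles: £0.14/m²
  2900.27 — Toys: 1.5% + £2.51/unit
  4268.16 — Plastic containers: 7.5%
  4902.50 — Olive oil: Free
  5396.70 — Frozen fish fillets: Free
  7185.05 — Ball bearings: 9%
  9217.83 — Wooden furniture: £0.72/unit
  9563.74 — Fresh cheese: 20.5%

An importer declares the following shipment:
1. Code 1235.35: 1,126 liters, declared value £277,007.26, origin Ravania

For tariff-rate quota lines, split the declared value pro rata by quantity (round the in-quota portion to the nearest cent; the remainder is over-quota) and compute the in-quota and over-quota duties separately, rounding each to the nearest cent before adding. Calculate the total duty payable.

£18,005.47

Line 1 (1235.35, Ravania, 1,126 liters, £277,007.26):
Code 1235.35 is under a tariff-rate quota (threshold 1,187 liters). Quantity 1,126 liters is within the quota, so the in-quota rate 6.5% applies to the full value.
Duty = £277,007.26 × 6.5% = £18,005.47.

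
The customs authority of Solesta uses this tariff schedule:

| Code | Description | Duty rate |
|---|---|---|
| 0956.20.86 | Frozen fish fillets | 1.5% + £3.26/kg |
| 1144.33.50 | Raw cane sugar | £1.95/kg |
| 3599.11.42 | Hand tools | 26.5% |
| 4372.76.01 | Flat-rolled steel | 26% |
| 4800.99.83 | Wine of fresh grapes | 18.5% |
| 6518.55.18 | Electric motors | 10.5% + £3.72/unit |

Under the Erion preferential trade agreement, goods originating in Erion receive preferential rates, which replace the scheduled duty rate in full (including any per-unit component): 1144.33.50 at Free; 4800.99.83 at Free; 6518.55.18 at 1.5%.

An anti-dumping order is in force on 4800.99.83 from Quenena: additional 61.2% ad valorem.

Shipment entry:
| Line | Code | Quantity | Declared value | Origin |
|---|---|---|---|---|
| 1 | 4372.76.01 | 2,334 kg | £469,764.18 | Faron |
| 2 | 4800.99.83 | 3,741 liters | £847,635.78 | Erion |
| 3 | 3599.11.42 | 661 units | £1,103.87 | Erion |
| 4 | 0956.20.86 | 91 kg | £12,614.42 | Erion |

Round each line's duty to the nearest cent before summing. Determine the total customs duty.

£122,917.10

Line 1 (4372.76.01, Faron, 2,334 kg, £469,764.18):
Base rate for 4372.76.01 is 26%.
Duty = £469,764.18 × 26% = £122,138.69.
Line 2 (4800.99.83, Erion, 3,741 liters, £847,635.78):
Base rate for 4800.99.83 is 18.5%.
Origin Erion qualifies under the Solesta–Erion agreement and 4800.99.83 is covered: preferential rate Free applies instead.
The additional-duty order on 4800.99.83 targets Quenena, not Erion; it does not apply.
Duty = £847,635.78 × 0% = £0.00.
Line 3 (3599.11.42, Erion, 661 units, £1,103.87):
Base rate for 3599.11.42 is 26.5%.
Origin Erion is the FTA partner but 3599.11.42 is not on the preference list; base rate stands.
Duty = £1,103.87 × 26.5% = £292.53.
Line 4 (0956.20.86, Erion, 91 kg, £12,614.42):
Base rate for 0956.20.86 is 1.5% + £3.26/kg.
Origin Erion is the FTA partner but 0956.20.86 is not on the preference list; base rate stands.
Duty = £12,614.42 × 1.5% + 91 × £3.26 = £485.88.
Total = £122,138.69 + £0.00 + £292.53 + £485.88 = £122,917.10.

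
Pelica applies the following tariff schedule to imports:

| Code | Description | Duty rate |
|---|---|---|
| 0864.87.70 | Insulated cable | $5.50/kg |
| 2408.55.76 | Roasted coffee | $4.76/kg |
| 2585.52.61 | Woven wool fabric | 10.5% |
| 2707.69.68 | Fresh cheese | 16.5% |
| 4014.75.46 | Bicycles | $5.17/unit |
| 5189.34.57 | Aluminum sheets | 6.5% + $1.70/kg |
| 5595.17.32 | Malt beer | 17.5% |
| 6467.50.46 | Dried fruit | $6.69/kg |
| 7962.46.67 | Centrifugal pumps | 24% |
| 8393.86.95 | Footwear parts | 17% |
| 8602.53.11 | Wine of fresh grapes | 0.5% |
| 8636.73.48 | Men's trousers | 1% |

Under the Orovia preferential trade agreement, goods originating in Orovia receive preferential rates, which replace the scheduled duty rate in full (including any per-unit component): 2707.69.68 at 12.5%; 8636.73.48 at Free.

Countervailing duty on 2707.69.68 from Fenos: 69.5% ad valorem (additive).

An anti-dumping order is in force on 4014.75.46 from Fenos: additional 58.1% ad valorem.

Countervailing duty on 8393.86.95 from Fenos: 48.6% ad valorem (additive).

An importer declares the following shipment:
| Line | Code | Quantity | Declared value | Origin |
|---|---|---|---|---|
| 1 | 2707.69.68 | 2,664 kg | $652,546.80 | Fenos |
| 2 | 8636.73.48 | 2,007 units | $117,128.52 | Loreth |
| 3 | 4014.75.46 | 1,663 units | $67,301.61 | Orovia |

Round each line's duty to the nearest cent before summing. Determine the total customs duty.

$570,959.25

Line 1 (2707.69.68, Fenos, 2,664 kg, $652,546.80):
Base rate for 2707.69.68 is 16.5%.
2707.69.68 has an FTA preferential rate, but origin Fenos is not Orovia; base rate stands.
Additional duty on 2707.69.68 from Fenos: +69.5%. Applied ad valorem rate: 16.5% + 69.5% = 86%.
Duty = $652,546.80 × 86% = $561,190.25.
Line 2 (8636.73.48, Loreth, 2,007 units, $117,128.52):
Base rate for 8636.73.48 is 1%.
8636.73.48 has an FTA preferential rate, but origin Loreth is not Orovia; base rate stands.
Duty = $117,128.52 × 1% = $1,171.29.
Line 3 (4014.75.46, Orovia, 1,663 units, $67,301.61):
Base rate for 4014.75.46 is $5.17/unit.
Origin Orovia is the FTA partner but 4014.75.46 is not on the preference list; base rate stands.
The additional-duty order on 4014.75.46 targets Fenos, not Orovia; it does not apply.
Duty = 1,663 × $5.17 = $8,597.71.
Total = $561,190.25 + $1,171.29 + $8,597.71 = $570,959.25.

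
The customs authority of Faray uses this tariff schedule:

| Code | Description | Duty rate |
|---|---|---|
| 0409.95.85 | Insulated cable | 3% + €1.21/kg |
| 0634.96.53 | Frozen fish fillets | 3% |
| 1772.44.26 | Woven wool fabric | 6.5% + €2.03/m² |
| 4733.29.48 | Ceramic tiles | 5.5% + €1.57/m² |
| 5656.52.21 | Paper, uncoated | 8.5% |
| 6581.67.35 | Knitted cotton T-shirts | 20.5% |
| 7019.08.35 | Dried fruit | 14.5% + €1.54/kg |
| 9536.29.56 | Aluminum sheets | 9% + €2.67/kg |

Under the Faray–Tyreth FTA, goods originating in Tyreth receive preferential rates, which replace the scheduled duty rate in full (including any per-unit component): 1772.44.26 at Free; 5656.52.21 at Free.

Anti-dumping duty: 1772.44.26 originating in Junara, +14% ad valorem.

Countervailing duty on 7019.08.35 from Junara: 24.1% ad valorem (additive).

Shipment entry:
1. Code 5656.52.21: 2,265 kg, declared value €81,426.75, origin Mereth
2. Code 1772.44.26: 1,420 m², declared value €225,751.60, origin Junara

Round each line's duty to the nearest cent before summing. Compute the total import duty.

Line 1 (5656.52.21, Mereth, 2,265 kg, €81,426.75):
Base rate for 5656.52.21 is 8.5%.
5656.52.21 has an FTA preferential rate, but origin Mereth is not Tyreth; base rate stands.
Duty = €81,426.75 × 8.5% = €6,921.27.
Line 2 (1772.44.26, Junara, 1,420 m², €225,751.60):
Base rate for 1772.44.26 is 6.5% + €2.03/m².
1772.44.26 has an FTA preferential rate, but origin Junara is not Tyreth; base rate stands.
Additional duty on 1772.44.26 from Junara: +14%. Applied ad valorem rate: 6.5% + 14% = 20.5%.
Duty = €225,751.60 × 20.5% + 1,420 × €2.03 = €49,161.68.
Total = €6,921.27 + €49,161.68 = €56,082.95.

€56,082.95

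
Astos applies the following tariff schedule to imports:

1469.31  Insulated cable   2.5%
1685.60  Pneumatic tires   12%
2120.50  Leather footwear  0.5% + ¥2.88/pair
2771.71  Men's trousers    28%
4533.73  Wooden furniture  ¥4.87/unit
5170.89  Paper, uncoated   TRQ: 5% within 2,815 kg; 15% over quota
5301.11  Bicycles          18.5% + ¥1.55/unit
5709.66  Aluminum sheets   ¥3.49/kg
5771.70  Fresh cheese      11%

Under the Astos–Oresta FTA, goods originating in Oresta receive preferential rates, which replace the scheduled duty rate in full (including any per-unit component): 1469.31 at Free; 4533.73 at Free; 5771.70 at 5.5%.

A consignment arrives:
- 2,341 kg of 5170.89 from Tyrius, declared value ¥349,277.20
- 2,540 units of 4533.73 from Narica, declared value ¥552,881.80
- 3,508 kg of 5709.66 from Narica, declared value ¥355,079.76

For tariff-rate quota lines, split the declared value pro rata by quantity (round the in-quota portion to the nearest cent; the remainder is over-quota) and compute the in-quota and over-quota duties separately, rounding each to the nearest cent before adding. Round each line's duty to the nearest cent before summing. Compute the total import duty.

Line 1 (5170.89, Tyrius, 2,341 kg, ¥349,277.20):
Code 5170.89 is under a tariff-rate quota (threshold 2,815 kg). Quantity 2,341 kg is within the quota, so the in-quota rate 5% applies to the full value.
Duty = ¥349,277.20 × 5% = ¥17,463.86.
Line 2 (4533.73, Narica, 2,540 units, ¥552,881.80):
Base rate for 4533.73 is ¥4.87/unit.
4533.73 has an FTA preferential rate, but origin Narica is not Oresta; base rate stands.
Duty = 2,540 × ¥4.87 = ¥12,369.80.
Line 3 (5709.66, Narica, 3,508 kg, ¥355,079.76):
Base rate for 5709.66 is ¥3.49/kg.
Duty = 3,508 × ¥3.49 = ¥12,242.92.
Total = ¥17,463.86 + ¥12,369.80 + ¥12,242.92 = ¥42,076.58.

¥42,076.58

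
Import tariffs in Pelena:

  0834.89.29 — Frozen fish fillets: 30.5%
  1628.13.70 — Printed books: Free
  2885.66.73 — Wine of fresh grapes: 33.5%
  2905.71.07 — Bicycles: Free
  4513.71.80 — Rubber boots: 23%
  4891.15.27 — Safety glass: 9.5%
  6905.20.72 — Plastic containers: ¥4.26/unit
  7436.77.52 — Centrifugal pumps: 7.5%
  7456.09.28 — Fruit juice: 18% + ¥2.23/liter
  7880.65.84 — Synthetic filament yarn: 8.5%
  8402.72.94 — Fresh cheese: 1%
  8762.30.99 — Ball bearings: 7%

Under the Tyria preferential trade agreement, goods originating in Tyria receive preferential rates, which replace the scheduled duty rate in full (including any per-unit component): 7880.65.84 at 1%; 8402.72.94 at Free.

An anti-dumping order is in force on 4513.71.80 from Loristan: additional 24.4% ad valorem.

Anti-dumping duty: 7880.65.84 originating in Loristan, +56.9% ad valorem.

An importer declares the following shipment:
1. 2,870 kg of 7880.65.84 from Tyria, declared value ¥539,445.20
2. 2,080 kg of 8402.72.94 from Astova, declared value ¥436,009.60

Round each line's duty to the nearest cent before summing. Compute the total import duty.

Line 1 (7880.65.84, Tyria, 2,870 kg, ¥539,445.20):
Base rate for 7880.65.84 is 8.5%.
Origin Tyria qualifies under the Pelena–Tyria agreement and 7880.65.84 is covered: preferential rate 1% applies instead.
The additional-duty order on 7880.65.84 targets Loristan, not Tyria; it does not apply.
Duty = ¥539,445.20 × 1% = ¥5,394.45.
Line 2 (8402.72.94, Astova, 2,080 kg, ¥436,009.60):
Base rate for 8402.72.94 is 1%.
8402.72.94 has an FTA preferential rate, but origin Astova is not Tyria; base rate stands.
Duty = ¥436,009.60 × 1% = ¥4,360.10.
Total = ¥5,394.45 + ¥4,360.10 = ¥9,754.55.

¥9,754.55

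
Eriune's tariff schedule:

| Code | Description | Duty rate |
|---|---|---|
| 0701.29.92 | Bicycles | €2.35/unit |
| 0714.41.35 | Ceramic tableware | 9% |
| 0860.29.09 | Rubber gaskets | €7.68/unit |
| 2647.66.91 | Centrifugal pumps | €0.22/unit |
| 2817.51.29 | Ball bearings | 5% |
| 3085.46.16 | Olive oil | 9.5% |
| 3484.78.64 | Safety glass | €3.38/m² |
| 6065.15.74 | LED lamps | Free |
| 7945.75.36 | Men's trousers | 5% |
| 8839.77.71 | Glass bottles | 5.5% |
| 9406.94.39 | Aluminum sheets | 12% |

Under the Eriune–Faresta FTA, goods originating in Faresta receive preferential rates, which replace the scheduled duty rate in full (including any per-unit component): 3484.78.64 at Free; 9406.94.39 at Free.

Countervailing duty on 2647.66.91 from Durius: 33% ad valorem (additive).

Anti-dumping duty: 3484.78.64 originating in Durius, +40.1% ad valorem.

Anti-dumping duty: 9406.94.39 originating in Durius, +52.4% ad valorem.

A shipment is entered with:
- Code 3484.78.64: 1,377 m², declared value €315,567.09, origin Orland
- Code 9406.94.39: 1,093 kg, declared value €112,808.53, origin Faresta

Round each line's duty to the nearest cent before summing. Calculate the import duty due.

€4,654.26

Line 1 (3484.78.64, Orland, 1,377 m², €315,567.09):
Base rate for 3484.78.64 is €3.38/m².
3484.78.64 has an FTA preferential rate, but origin Orland is not Faresta; base rate stands.
The additional-duty order on 3484.78.64 targets Durius, not Orland; it does not apply.
Duty = 1,377 × €3.38 = €4,654.26.
Line 2 (9406.94.39, Faresta, 1,093 kg, €112,808.53):
Base rate for 9406.94.39 is 12%.
Origin Faresta qualifies under the Eriune–Faresta agreement and 9406.94.39 is covered: preferential rate Free applies instead.
The additional-duty order on 9406.94.39 targets Durius, not Faresta; it does not apply.
Duty = €112,808.53 × 0% = €0.00.
Total = €4,654.26 + €0.00 = €4,654.26.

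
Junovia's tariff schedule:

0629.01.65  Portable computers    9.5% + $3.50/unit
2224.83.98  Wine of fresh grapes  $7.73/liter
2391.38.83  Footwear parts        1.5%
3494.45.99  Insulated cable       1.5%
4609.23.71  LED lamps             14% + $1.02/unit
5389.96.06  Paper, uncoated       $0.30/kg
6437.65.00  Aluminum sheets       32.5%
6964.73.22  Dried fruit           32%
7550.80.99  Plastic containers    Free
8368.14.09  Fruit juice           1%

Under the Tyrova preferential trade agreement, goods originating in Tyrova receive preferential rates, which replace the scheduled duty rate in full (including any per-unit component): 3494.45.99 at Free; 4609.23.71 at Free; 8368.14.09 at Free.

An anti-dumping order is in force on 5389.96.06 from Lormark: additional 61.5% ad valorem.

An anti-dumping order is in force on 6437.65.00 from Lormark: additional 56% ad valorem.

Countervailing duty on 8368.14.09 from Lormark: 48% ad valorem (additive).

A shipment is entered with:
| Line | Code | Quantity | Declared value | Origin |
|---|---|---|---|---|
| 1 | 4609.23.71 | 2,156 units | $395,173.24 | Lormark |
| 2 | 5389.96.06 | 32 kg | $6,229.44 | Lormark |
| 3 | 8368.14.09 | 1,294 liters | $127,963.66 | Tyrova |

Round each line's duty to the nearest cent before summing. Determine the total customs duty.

$61,364.08

Line 1 (4609.23.71, Lormark, 2,156 units, $395,173.24):
Base rate for 4609.23.71 is 14% + $1.02/unit.
4609.23.71 has an FTA preferential rate, but origin Lormark is not Tyrova; base rate stands.
Duty = $395,173.24 × 14% + 2,156 × $1.02 = $57,523.37.
Line 2 (5389.96.06, Lormark, 32 kg, $6,229.44):
Base rate for 5389.96.06 is $0.30/kg.
Additional duty on 5389.96.06 from Lormark: +61.5% ad valorem. Applied ad valorem rate = 61.5%.
Duty = $6,229.44 × 61.5% + 32 × $0.30 = $3,840.71.
Line 3 (8368.14.09, Tyrova, 1,294 liters, $127,963.66):
Base rate for 8368.14.09 is 1%.
Origin Tyrova qualifies under the Junovia–Tyrova agreement and 8368.14.09 is covered: preferential rate Free applies instead.
The additional-duty order on 8368.14.09 targets Lormark, not Tyrova; it does not apply.
Duty = $127,963.66 × 0% = $0.00.
Total = $57,523.37 + $3,840.71 + $0.00 = $61,364.08.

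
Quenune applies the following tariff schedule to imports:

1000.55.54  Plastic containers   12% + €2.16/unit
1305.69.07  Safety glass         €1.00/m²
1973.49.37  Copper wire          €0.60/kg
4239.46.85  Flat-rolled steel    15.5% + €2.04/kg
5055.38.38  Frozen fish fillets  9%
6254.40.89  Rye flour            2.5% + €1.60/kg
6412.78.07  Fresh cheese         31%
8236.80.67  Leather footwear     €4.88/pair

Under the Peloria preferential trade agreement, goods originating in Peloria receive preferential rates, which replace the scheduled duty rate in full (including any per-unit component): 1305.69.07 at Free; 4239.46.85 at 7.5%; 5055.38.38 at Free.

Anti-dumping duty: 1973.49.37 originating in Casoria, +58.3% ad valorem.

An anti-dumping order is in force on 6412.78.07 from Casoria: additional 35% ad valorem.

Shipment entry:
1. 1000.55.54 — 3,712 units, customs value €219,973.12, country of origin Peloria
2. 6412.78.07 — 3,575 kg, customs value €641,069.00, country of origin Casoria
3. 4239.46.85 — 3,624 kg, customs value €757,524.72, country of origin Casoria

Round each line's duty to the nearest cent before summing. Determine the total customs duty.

Line 1 (1000.55.54, Peloria, 3,712 units, €219,973.12):
Base rate for 1000.55.54 is 12% + €2.16/unit.
Origin Peloria is the FTA partner but 1000.55.54 is not on the preference list; base rate stands.
Duty = €219,973.12 × 12% + 3,712 × €2.16 = €34,414.69.
Line 2 (6412.78.07, Casoria, 3,575 kg, €641,069.00):
Base rate for 6412.78.07 is 31%.
Additional duty on 6412.78.07 from Casoria: +35%. Applied ad valorem rate: 31% + 35% = 66%.
Duty = €641,069.00 × 66% = €423,105.54.
Line 3 (4239.46.85, Casoria, 3,624 kg, €757,524.72):
Base rate for 4239.46.85 is 15.5% + €2.04/kg.
4239.46.85 has an FTA preferential rate, but origin Casoria is not Peloria; base rate stands.
Duty = €757,524.72 × 15.5% + 3,624 × €2.04 = €124,809.29.
Total = €34,414.69 + €423,105.54 + €124,809.29 = €582,329.52.

€582,329.52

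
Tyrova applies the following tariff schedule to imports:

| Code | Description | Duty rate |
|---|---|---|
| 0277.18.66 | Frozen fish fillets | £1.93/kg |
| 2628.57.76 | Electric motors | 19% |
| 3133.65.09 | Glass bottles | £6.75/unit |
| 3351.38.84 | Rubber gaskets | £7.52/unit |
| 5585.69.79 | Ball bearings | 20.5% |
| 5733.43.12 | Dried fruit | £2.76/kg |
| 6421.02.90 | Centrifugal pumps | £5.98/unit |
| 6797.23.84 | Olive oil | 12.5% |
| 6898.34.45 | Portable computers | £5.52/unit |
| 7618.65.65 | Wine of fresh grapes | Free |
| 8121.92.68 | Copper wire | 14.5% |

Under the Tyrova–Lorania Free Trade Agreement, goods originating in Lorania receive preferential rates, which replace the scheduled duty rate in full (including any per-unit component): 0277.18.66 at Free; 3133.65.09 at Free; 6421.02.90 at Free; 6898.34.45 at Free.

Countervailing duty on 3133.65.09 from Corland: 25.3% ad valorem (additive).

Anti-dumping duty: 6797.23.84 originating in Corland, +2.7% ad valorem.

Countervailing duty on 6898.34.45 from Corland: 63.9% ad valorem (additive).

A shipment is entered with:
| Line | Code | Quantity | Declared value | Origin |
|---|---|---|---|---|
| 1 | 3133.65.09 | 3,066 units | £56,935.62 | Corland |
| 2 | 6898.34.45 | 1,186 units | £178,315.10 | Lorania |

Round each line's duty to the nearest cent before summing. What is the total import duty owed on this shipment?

£35,100.21

Line 1 (3133.65.09, Corland, 3,066 units, £56,935.62):
Base rate for 3133.65.09 is £6.75/unit.
3133.65.09 has an FTA preferential rate, but origin Corland is not Lorania; base rate stands.
Additional duty on 3133.65.09 from Corland: +25.3% ad valorem. Applied ad valorem rate = 25.3%.
Duty = £56,935.62 × 25.3% + 3,066 × £6.75 = £35,100.21.
Line 2 (6898.34.45, Lorania, 1,186 units, £178,315.10):
Base rate for 6898.34.45 is £5.52/unit.
Origin Lorania qualifies under the Tyrova–Lorania agreement and 6898.34.45 is covered: preferential rate Free applies instead.
The additional-duty order on 6898.34.45 targets Corland, not Lorania; it does not apply.
Duty = £178,315.10 × 0% = £0.00.
Total = £35,100.21 + £0.00 = £35,100.21.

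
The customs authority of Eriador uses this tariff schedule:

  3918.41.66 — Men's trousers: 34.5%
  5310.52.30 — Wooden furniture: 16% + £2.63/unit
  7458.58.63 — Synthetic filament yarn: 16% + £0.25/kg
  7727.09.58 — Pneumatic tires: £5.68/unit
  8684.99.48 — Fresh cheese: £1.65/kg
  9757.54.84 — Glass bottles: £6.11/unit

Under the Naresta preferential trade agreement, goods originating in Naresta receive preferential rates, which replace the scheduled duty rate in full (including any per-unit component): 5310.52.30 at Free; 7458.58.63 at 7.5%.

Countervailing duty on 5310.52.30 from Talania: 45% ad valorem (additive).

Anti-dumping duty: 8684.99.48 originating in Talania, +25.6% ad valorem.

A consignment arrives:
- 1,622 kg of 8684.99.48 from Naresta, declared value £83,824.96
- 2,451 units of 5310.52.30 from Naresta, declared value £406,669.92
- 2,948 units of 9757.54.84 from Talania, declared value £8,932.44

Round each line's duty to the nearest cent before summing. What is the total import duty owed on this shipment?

Line 1 (8684.99.48, Naresta, 1,622 kg, £83,824.96):
Base rate for 8684.99.48 is £1.65/kg.
Origin Naresta is the FTA partner but 8684.99.48 is not on the preference list; base rate stands.
The additional-duty order on 8684.99.48 targets Talania, not Naresta; it does not apply.
Duty = 1,622 × £1.65 = £2,676.30.
Line 2 (5310.52.30, Naresta, 2,451 units, £406,669.92):
Base rate for 5310.52.30 is 16% + £2.63/unit.
Origin Naresta qualifies under the Eriador–Naresta agreement and 5310.52.30 is covered: preferential rate Free applies instead.
The additional-duty order on 5310.52.30 targets Talania, not Naresta; it does not apply.
Duty = £406,669.92 × 0% = £0.00.
Line 3 (9757.54.84, Talania, 2,948 units, £8,932.44):
Base rate for 9757.54.84 is £6.11/unit.
Duty = 2,948 × £6.11 = £18,012.28.
Total = £2,676.30 + £0.00 + £18,012.28 = £20,688.58.

£20,688.58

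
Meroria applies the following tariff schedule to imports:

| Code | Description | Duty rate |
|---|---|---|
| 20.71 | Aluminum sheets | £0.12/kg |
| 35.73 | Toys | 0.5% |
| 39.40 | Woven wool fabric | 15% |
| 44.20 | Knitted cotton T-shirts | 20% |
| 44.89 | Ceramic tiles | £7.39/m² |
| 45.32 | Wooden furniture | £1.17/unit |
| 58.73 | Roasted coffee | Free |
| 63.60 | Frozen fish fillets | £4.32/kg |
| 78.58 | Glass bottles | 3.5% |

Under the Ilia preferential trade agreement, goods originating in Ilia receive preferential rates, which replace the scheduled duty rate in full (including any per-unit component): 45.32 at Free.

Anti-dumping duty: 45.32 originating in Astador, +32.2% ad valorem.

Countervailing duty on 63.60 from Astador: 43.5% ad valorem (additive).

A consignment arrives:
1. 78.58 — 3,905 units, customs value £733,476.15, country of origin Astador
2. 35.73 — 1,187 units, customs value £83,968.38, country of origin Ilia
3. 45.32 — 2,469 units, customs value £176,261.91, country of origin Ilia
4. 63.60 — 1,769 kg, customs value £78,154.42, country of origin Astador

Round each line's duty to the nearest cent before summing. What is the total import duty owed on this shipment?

£67,730.76

Line 1 (78.58, Astador, 3,905 units, £733,476.15):
Base rate for 78.58 is 3.5%.
Duty = £733,476.15 × 3.5% = £25,671.67.
Line 2 (35.73, Ilia, 1,187 units, £83,968.38):
Base rate for 35.73 is 0.5%.
Origin Ilia is the FTA partner but 35.73 is not on the preference list; base rate stands.
Duty = £83,968.38 × 0.5% = £419.84.
Line 3 (45.32, Ilia, 2,469 units, £176,261.91):
Base rate for 45.32 is £1.17/unit.
Origin Ilia qualifies under the Meroria–Ilia agreement and 45.32 is covered: preferential rate Free applies instead.
The additional-duty order on 45.32 targets Astador, not Ilia; it does not apply.
Duty = £176,261.91 × 0% = £0.00.
Line 4 (63.60, Astador, 1,769 kg, £78,154.42):
Base rate for 63.60 is £4.32/kg.
Additional duty on 63.60 from Astador: +43.5% ad valorem. Applied ad valorem rate = 43.5%.
Duty = £78,154.42 × 43.5% + 1,769 × £4.32 = £41,639.25.
Total = £25,671.67 + £419.84 + £0.00 + £41,639.25 = £67,730.76.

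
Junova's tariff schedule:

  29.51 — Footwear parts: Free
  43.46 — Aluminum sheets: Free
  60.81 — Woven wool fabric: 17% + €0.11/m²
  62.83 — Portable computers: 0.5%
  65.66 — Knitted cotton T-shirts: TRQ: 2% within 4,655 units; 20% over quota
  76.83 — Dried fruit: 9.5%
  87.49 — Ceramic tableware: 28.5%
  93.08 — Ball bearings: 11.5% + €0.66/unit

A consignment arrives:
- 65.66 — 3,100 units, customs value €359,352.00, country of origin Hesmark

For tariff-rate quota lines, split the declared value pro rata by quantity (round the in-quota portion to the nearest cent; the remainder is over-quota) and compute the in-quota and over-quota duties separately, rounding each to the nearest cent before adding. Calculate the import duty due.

Line 1 (65.66, Hesmark, 3,100 units, €359,352.00):
Code 65.66 is under a tariff-rate quota (threshold 4,655 units). Quantity 3,100 units is within the quota, so the in-quota rate 2% applies to the full value.
Duty = €359,352.00 × 2% = €7,187.04.

€7,187.04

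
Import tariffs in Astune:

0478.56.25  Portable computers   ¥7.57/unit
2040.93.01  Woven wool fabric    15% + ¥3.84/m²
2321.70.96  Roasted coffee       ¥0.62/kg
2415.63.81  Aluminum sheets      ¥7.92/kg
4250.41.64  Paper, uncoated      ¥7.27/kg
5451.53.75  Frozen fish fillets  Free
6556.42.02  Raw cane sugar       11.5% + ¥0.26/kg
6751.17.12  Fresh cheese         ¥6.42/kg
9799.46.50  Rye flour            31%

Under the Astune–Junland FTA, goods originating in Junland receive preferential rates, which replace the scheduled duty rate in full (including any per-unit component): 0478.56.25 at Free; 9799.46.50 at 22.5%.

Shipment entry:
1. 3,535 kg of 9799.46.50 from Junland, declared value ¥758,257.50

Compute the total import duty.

Line 1 (9799.46.50, Junland, 3,535 kg, ¥758,257.50):
Base rate for 9799.46.50 is 31%.
Origin Junland qualifies under the Astune–Junland agreement and 9799.46.50 is covered: preferential rate 22.5% applies instead.
Duty = ¥758,257.50 × 22.5% = ¥170,607.94.

¥170,607.94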